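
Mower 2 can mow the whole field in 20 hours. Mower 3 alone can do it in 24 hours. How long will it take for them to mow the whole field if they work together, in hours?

Combined rate: 1/20 + 1/24 = (6 + 5)/120 = 11/120 per hour.
Time = 1 ÷ (11/120) = 120/11 hours.

120/11 hours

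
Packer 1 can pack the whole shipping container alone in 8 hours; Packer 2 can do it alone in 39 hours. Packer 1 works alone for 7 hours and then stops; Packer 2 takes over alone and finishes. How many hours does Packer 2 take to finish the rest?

In 7 hours Packer 1 does 7/8 of the job, leaving 1/8.
Packer 2 works at 1/39 per hour, so finishing takes 1/8 ÷ 1/39 = 39/8 hours.

39/8 hours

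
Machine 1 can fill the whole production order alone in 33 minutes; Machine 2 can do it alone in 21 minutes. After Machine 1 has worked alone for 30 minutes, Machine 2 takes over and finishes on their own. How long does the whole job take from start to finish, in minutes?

In 30 minutes Machine 1 does 30/33 = 10/11 of the job, leaving 1/11.
Machine 2 works at 1/21 per minute, so finishing takes 1/11 ÷ 1/21 = 21/11 minutes.
Total time = 30 + 21/11 = 351/11 minutes.

351/11 minutes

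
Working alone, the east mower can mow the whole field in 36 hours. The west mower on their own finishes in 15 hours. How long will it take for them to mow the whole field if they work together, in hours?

Combined rate: 1/36 + 1/15 = (5 + 12)/180 = 17/180 per hour.
Time = 1 ÷ (17/180) = 180/17 hours.

180/17 hours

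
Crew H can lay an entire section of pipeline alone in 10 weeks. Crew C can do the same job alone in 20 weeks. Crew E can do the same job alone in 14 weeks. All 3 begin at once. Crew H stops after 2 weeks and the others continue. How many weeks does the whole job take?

In the first 2 weeks the combined rate is 31/140, so 31/70 of the job is done, leaving 39/70.
After crew H leaves the rate is 17/140 per week; the remaining 39/70 takes 78/17 weeks.
Total = 2 + 78/17 = 112/17 weeks.

112/17 weeks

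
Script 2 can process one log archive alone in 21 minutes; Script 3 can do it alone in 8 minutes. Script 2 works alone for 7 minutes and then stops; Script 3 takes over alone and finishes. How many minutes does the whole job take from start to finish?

In 7 minutes Script 2 does 7/21 = 1/3 of the job, leaving 2/3.
Script 3 works at 1/8 per minute, so finishing takes 2/3 ÷ 1/8 = 16/3 minutes.
Total time = 7 + 16/3 = 37/3 minutes.

37/3 minutes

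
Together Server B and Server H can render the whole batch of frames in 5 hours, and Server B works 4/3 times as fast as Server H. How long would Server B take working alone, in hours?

Let Server H's rate be r; then Server B's rate is (4/3)r, so together (4/3 + 1)r = (7/3)r = 1/5.
Thus r = 3/35 per hour.
Server H alone: 35/3 hours; Server B alone: 35/4 hours.

35/4 hours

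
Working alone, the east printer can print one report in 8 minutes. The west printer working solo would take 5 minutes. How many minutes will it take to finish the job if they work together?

40/13 minutes

Combined rate: 1/8 + 1/5 = (5 + 8)/40 = 13/40 per minute.
Time = 1 ÷ (13/40) = 40/13 minutes.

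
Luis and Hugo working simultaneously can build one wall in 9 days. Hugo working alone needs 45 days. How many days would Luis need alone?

45/4 days

Combined rate is 1/9 per day.
Known contribution: 1/45 per day.
So Luis's rate is 1/9 − 1/45 = 4/45, meaning 45/4 days alone.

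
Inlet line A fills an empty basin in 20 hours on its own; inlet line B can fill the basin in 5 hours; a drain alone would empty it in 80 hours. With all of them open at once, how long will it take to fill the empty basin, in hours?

80/19 hours

Net rate = 1/20 + 1/5 − 1/80 = (4 + 16 − 1)/80 = 19/80 per hour.
Filling time = 1 ÷ (19/80) = 80/19 hours.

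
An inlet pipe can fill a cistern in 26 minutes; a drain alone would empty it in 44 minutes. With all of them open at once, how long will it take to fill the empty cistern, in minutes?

572/9 minutes

Net rate = 1/26 − 1/44 = (22 − 13)/572 = 9/572 per minute.
Filling time = 1 ÷ (9/572) = 572/9 minutes.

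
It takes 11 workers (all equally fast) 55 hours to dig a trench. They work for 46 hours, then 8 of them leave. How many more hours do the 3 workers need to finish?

One worker does 1/605 of the job per hour.
After 46 hours with 11 workers, 46/55 is done (9/55 left).
With 3 workers the rate is 3/605, so the rest takes 9/55 ÷ 3/605 = 33 hours.

33 hours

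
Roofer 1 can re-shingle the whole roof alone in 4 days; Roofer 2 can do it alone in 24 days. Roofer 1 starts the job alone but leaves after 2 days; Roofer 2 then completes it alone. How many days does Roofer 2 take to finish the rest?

12 days

In 2 days Roofer 1 does 2/4 = 1/2 of the job, leaving 1/2.
Roofer 2 works at 1/24 per day, so finishing takes 1/2 ÷ 1/24 = 12 days.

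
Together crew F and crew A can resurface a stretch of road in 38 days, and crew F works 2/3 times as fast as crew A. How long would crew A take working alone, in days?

190/3 days

Let crew A's rate be r; then crew F's rate is (2/3)r, so together (2/3 + 1)r = (5/3)r = 1/38.
Thus r = 3/190 per day.
Crew A alone: 190/3 days; crew F alone: 95 days.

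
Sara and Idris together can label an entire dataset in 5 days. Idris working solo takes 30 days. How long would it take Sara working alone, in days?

Combined rate is 1/5 per day.
Known contribution: 1/30 per day.
So Sara's rate is 1/5 − 1/30 = 1/6, meaning 6 days alone.

6 days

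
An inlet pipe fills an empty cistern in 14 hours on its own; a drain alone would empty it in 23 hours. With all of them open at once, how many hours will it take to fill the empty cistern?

Net rate = 1/14 − 1/23 = (23 − 14)/322 = 9/322 per hour.
Filling time = 1 ÷ (9/322) = 322/9 hours.

322/9 hours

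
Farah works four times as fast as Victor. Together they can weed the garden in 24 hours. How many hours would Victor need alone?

Let Victor's rate be r; then Farah's rate is 4r, so together (4 + 1)r = 5r = 1/24.
Thus r = 1/120 per hour.
Victor alone: 120 hours; Farah alone: 30 hours.

120 hours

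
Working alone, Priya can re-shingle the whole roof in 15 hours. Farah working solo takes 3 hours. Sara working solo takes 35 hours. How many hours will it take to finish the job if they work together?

7/3 hours

Combined rate: 1/15 + 1/3 + 1/35 = (7 + 35 + 3)/105 = 45/105 = 3/7 per hour.
Time = 1 ÷ (3/7) = 7/3 hours.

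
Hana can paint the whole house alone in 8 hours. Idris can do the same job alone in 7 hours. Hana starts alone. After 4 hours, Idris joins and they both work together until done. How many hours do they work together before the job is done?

In the first 4 hours Hana alone does 4/8 = 1/2 of the job, leaving 1/2.
Once everyone is working, combined rate: 1/8 + 1/7 = (7 + 8)/56 = 15/56 per hour.
Remaining 1/2 at 15/56 per hour takes 28/15 hours.

28/15 hours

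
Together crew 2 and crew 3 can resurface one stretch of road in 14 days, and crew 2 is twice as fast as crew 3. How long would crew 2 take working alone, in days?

Let crew 3's rate be r; then crew 2's rate is 2r, so together (2 + 1)r = 3r = 1/14.
Thus r = 1/42 per day.
Crew 3 alone: 42 days; crew 2 alone: 21 days.

21 days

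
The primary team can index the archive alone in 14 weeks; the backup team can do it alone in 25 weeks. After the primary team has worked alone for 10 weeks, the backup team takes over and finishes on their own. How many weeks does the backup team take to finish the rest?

50/7 weeks

In 10 weeks the primary team does 10/14 = 5/7 of the job, leaving 2/7.
The backup team works at 1/25 per week, so finishing takes 2/7 ÷ 1/25 = 50/7 weeks.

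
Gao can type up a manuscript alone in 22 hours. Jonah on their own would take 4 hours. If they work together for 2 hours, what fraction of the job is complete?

13/22

Combined rate: 1/22 + 1/4 = (2 + 11)/44 = 13/44 per hour.
In 2 hours they complete 2·13/44 = 13/22 of the job.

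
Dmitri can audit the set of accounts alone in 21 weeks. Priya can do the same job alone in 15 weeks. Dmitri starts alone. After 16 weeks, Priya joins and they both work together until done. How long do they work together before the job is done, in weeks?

In the first 16 weeks Dmitri alone does 16/21 of the job, leaving 5/21.
Once everyone is working, combined rate: 1/21 + 1/15 = (5 + 7)/105 = 12/105 = 4/35 per week.
Remaining 5/21 at 4/35 per week takes 25/12 weeks.

25/12 weeks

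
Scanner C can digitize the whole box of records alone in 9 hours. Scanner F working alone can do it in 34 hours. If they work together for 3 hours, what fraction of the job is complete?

Combined rate: 1/9 + 1/34 = (34 + 9)/306 = 43/306 per hour.
In 3 hours they complete 3·43/306 = 43/102 of the job.

43/102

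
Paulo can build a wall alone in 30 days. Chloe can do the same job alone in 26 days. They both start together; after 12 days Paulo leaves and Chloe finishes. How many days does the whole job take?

In the first 12 days the combined rate is 14/195, so 56/65 of the job is done, leaving 9/65.
After Paulo leaves the rate is 1/26 per day; the remaining 9/65 takes 18/5 days.
Total = 12 + 18/5 = 78/5 days.

78/5 days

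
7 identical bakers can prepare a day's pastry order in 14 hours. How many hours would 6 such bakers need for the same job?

49/3 hours

Total work is 7·14 = 98 baker-hours.
With 6 bakers: 98/6 = 49/3 hours.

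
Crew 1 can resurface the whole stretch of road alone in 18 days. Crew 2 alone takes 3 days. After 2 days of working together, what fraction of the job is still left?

Combined rate: 1/18 + 1/3 = (1 + 6)/18 = 7/18 per day.
In 2 days they complete 2·7/18 = 7/9 of the job.
So 2/9 remains.

2/9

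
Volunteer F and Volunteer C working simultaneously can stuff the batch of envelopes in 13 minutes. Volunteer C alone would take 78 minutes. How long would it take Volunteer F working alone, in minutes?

78/5 minutes

Combined rate is 1/13 per minute.
Known contribution: 1/78 per minute.
So Volunteer F's rate is 1/13 − 1/78 = 5/78, meaning 78/5 minutes alone.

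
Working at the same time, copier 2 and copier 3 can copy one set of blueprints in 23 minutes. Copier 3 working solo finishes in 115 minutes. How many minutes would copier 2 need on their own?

115/4 minutes

Combined rate is 1/23 per minute.
Known contribution: 1/115 per minute.
So copier 2's rate is 1/23 − 1/115 = 4/115, meaning 115/4 minutes alone.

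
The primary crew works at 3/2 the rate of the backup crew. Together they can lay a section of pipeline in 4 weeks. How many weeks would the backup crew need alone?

10 weeks

Let the backup crew's rate be r; then the primary crew's rate is (3/2)r, so together (3/2 + 1)r = (5/2)r = 1/4.
Thus r = 1/10 per week.
The backup crew alone: 10 weeks; the primary crew alone: 20/3 weeks.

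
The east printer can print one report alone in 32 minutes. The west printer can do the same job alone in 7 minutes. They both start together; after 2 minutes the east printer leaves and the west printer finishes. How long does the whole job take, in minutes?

In the first 2 minutes the combined rate is 39/224, so 39/112 of the job is done, leaving 73/112.
After the east printer leaves the rate is 1/7 per minute; the remaining 73/112 takes 73/16 minutes.
Total = 2 + 73/16 = 105/16 minutes.

105/16 minutes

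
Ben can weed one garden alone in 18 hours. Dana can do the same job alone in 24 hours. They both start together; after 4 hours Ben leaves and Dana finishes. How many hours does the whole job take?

In the first 4 hours the combined rate is 7/72, so 7/18 of the job is done, leaving 11/18.
After Ben leaves the rate is 1/24 per hour; the remaining 11/18 takes 44/3 hours.
Total = 4 + 44/3 = 56/3 hours.

56/3 hours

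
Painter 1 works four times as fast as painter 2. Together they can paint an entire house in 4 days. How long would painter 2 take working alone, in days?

20 days

Let painter 2's rate be r; then painter 1's rate is 4r, so together (4 + 1)r = 5r = 1/4.
Thus r = 1/20 per day.
Painter 2 alone: 20 days; painter 1 alone: 5 days.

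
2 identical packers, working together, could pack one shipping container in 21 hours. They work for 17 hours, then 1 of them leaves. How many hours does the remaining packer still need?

8 hours

One packer does 1/42 of the job per hour.
After 17 hours with 2 packers, 17/21 is done (4/21 left).
With 1 packer the rate is 1/42, so the rest takes 4/21 ÷ 1/42 = 8 hours.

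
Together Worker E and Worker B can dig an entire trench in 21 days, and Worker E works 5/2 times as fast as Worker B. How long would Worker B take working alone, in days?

Let Worker B's rate be r; then Worker E's rate is (5/2)r, so together (5/2 + 1)r = (7/2)r = 1/21.
Thus r = 2/147 per day.
Worker B alone: 147/2 days; Worker E alone: 147/5 days.

147/2 days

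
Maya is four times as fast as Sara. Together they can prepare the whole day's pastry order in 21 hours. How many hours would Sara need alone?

105 hours

Let Sara's rate be r; then Maya's rate is 4r, so together (4 + 1)r = 5r = 1/21.
Thus r = 1/105 per hour.
Sara alone: 105 hours; Maya alone: 105/4 hours.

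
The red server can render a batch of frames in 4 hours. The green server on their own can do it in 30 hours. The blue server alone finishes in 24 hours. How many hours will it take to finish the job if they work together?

Combined rate: 1/4 + 1/30 + 1/24 = (30 + 4 + 5)/120 = 39/120 = 13/40 per hour.
Time = 1 ÷ (13/40) = 40/13 hours.

40/13 hours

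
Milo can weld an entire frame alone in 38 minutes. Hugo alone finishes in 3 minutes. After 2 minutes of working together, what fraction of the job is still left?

16/57

Combined rate: 1/38 + 1/3 = (3 + 38)/114 = 41/114 per minute.
In 2 minutes they complete 2·41/114 = 41/57 of the job.
So 16/57 remains.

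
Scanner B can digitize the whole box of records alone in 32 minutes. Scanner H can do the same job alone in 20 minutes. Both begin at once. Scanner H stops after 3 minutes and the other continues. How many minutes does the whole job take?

In the first 3 minutes the combined rate is 13/160, so 39/160 of the job is done, leaving 121/160.
After scanner H leaves the rate is 1/32 per minute; the remaining 121/160 takes 121/5 minutes.
Total = 3 + 121/5 = 136/5 minutes.

136/5 minutes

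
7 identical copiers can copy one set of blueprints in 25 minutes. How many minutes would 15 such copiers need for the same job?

35/3 minutes

Total work is 7·25 = 175 copier-minutes.
With 15 copiers: 175/15 = 35/3 minutes.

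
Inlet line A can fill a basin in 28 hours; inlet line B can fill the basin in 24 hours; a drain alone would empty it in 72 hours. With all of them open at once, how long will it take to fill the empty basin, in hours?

Net rate = 1/28 + 1/24 − 1/72 = (18 + 21 − 7)/504 = 32/504 = 4/63 per hour.
Filling time = 1 ÷ (4/63) = 63/4 hours.

63/4 hours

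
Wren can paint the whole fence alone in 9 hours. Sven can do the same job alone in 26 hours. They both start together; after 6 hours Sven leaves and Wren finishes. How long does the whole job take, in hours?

In the first 6 hours the combined rate is 35/234, so 35/39 of the job is done, leaving 4/39.
After Sven leaves the rate is 1/9 per hour; the remaining 4/39 takes 12/13 hours.
Total = 6 + 12/13 = 90/13 hours.

90/13 hours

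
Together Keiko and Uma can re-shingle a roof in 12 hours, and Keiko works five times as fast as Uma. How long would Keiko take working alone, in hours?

72/5 hours

Let Uma's rate be r; then Keiko's rate is 5r, so together (5 + 1)r = 6r = 1/12.
Thus r = 1/72 per hour.
Uma alone: 72 hours; Keiko alone: 72/5 hours.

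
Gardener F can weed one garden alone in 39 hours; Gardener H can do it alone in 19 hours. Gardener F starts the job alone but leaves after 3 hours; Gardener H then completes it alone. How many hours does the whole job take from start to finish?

In 3 hours Gardener F does 3/39 = 1/13 of the job, leaving 12/13.
Gardener H works at 1/19 per hour, so finishing takes 12/13 ÷ 1/19 = 228/13 hours.
Total time = 3 + 228/13 = 267/13 hours.

267/13 hours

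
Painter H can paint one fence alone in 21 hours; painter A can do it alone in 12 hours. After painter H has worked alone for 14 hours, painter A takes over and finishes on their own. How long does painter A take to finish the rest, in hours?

4 hours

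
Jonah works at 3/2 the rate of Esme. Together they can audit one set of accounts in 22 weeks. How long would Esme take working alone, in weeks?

55 weeks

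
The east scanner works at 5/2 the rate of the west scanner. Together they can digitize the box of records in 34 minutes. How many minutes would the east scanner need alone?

238/5 minutes

Let the west scanner's rate be r; then the east scanner's rate is (5/2)r, so together (5/2 + 1)r = (7/2)r = 1/34.
Thus r = 1/119 per minute.
The west scanner alone: 119 minutes; the east scanner alone: 238/5 minutes.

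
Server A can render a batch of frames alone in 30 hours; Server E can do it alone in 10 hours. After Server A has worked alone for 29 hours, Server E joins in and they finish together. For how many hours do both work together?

In 29 hours Server A does 29/30 of the job, leaving 1/30.
Server A and Server E together work at 2/15 per hour, so finishing takes 1/30 ÷ 2/15 = 1/4 hours.

1/4 hours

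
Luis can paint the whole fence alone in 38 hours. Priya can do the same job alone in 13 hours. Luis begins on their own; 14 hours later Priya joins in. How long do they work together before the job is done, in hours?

104/17 hours

In the first 14 hours Luis alone does 14/38 = 7/19 of the job, leaving 12/19.
Once everyone is working, combined rate: 1/38 + 1/13 = (13 + 38)/494 = 51/494 per hour.
Remaining 12/19 at 51/494 per hour takes 104/17 hours.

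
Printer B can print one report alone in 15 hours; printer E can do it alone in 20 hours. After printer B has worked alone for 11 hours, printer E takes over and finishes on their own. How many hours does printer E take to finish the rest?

In 11 hours printer B does 11/15 of the job, leaving 4/15.
Printer E works at 1/20 per hour, so finishing takes 4/15 ÷ 1/20 = 16/3 hours.

16/3 hours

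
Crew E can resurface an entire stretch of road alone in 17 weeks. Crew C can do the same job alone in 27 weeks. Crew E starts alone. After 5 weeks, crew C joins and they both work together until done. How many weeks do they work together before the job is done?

In the first 5 weeks crew E alone does 5/17 of the job, leaving 12/17.
Once everyone is working, combined rate: 1/17 + 1/27 = (27 + 17)/459 = 44/459 per week.
Remaining 12/17 at 44/459 per week takes 81/11 weeks.

81/11 weeks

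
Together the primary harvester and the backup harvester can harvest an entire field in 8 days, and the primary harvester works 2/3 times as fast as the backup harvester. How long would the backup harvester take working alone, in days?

40/3 days

Let the backup harvester's rate be r; then the primary harvester's rate is (2/3)r, so together (2/3 + 1)r = (5/3)r = 1/8.
Thus r = 3/40 per day.
The backup harvester alone: 40/3 days; the primary harvester alone: 20 days.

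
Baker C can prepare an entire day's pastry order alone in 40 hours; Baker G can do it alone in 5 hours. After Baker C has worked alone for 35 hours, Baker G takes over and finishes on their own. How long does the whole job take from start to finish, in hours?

In 35 hours Baker C does 35/40 = 7/8 of the job, leaving 1/8.
Baker G works at 1/5 per hour, so finishing takes 1/8 ÷ 1/5 = 5/8 hours.
Total time = 35 + 5/8 = 285/8 hours.

285/8 hours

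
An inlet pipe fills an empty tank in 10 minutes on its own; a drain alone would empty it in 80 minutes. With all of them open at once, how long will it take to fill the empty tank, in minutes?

80/7 minutes

Net rate = 1/10 − 1/80 = (8 − 1)/80 = 7/80 per minute.
Filling time = 1 ÷ (7/80) = 80/7 minutes.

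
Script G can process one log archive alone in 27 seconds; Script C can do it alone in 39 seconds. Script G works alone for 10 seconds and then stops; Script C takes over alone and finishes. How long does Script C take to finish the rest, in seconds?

221/9 seconds

In 10 seconds Script G does 10/27 of the job, leaving 17/27.
Script C works at 1/39 per second, so finishing takes 17/27 ÷ 1/39 = 221/9 seconds.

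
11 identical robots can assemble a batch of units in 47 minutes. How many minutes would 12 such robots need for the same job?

517/12 minutes

Total work is 11·47 = 517 robot-minutes.
With 12 robots: 517/12 minutes.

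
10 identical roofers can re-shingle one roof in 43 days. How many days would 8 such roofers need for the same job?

Total work is 10·43 = 430 roofer-days.
With 8 roofers: 430/8 = 215/4 days.

215/4 days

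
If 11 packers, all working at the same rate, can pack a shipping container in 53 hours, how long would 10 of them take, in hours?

Total work is 11·53 = 583 packer-hours.
With 10 packers: 583/10 hours.

583/10 hours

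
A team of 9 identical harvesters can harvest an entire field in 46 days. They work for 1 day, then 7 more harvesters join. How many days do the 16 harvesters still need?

405/16 days

One harvester does 1/414 of the job per day.
After 1 day with 9 harvesters, 1/46 is done (45/46 left).
With 16 harvesters the rate is 16/414 = 8/207, so the rest takes 45/46 ÷ 8/207 = 405/16 days.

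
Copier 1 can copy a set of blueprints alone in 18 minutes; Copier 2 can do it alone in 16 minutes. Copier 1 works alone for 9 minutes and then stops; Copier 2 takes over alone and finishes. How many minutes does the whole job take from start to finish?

In 9 minutes Copier 1 does 9/18 = 1/2 of the job, leaving 1/2.
Copier 2 works at 1/16 per minute, so finishing takes 1/2 ÷ 1/16 = 8 minutes.
Total time = 9 + 8 = 17 minutes.

17 minutes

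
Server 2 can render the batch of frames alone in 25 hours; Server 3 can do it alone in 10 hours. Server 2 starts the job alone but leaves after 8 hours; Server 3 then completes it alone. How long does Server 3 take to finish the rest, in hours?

34/5 hours

In 8 hours Server 2 does 8/25 of the job, leaving 17/25.
Server 3 works at 1/10 per hour, so finishing takes 17/25 ÷ 1/10 = 34/5 hours.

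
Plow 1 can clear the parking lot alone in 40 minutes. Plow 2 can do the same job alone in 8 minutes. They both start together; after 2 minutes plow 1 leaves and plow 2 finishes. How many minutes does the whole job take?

In the first 2 minutes the combined rate is 3/20, so 3/10 of the job is done, leaving 7/10.
After plow 1 leaves the rate is 1/8 per minute; the remaining 7/10 takes 28/5 minutes.
Total = 2 + 28/5 = 38/5 minutes.

38/5 minutes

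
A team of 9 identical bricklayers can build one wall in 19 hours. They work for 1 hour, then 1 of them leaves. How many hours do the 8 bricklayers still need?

One bricklayer does 1/171 of the job per hour.
After 1 hour with 9 bricklayers, 1/19 is done (18/19 left).
With 8 bricklayers the rate is 8/171, so the rest takes 18/19 ÷ 8/171 = 81/4 hours.

81/4 hours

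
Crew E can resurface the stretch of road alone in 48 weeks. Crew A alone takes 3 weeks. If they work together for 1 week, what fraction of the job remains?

31/48

Combined rate: 1/48 + 1/3 = (1 + 16)/48 = 17/48 per week.
In 1 week they complete 1·17/48 = 17/48 of the job.
So 31/48 remains.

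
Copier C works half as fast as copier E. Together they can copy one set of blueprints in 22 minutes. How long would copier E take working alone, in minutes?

33 minutes

Let copier E's rate be r; then copier C's rate is (1/2)r, so together (1/2 + 1)r = (3/2)r = 1/22.
Thus r = 1/33 per minute.
Copier E alone: 33 minutes; copier C alone: 66 minutes.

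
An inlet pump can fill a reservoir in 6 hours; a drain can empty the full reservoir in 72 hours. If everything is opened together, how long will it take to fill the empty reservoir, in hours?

72/11 hours

Net rate = 1/6 − 1/72 = (12 − 1)/72 = 11/72 per hour.
Filling time = 1 ÷ (11/72) = 72/11 hours.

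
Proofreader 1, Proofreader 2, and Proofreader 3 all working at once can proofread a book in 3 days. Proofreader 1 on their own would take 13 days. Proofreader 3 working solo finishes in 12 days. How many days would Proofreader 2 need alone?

52/9 days

Combined rate is 1/3 per day.
Known contribution: 1/13 + 1/12 = (12 + 13)/156 = 25/156 per day.
So Proofreader 2's rate is 1/3 − 25/156 = 9/52, meaning 52/9 days alone.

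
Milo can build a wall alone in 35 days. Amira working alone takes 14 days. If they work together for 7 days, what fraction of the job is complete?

Combined rate: 1/35 + 1/14 = (2 + 5)/70 = 7/70 = 1/10 per day.
In 7 days they complete 7·1/10 = 7/10 of the job.

7/10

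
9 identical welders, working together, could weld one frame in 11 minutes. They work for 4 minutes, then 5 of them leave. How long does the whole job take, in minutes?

79/4 minutes

One welder does 1/99 of the job per minute.
After 4 minutes with 9 welders, 4/11 is done (7/11 left).
With 4 welders the rate is 4/99, so the rest takes 7/11 ÷ 4/99 = 63/4 minutes.
Total = 4 + 63/4 = 79/4 minutes.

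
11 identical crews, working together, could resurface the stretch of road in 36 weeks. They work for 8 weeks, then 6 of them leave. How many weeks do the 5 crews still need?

One crew does 1/396 of the job per week.
After 8 weeks with 11 crews, 2/9 is done (7/9 left).
With 5 crews the rate is 5/396, so the rest takes 7/9 ÷ 5/396 = 308/5 weeks.

308/5 weeks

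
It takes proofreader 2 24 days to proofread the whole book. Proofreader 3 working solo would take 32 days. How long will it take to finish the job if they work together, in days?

Combined rate: 1/24 + 1/32 = (4 + 3)/96 = 7/96 per day.
Time = 1 ÷ (7/96) = 96/7 days.

96/7 days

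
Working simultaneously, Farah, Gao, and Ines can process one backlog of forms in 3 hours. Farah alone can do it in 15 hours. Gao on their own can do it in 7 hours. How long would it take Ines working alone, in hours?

105/13 hours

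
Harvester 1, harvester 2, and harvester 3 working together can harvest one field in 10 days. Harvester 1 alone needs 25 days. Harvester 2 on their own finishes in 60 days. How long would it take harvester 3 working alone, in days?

Combined rate is 1/10 per day.
Known contribution: 1/25 + 1/60 = (12 + 5)/300 = 17/300 per day.
So harvester 3's rate is 1/10 − 17/300 = 13/300, meaning 300/13 days alone.

300/13 days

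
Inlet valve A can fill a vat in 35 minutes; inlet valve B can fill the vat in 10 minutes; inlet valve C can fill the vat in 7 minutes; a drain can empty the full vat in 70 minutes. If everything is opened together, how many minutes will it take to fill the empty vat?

Net rate = 1/35 + 1/10 + 1/7 − 1/70 = (2 + 7 + 10 − 1)/70 = 18/70 = 9/35 per minute.
Filling time = 1 ÷ (9/35) = 35/9 minutes.

35/9 minutes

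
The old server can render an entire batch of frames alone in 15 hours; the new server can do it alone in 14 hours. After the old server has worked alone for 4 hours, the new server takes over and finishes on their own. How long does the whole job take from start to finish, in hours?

214/15 hours

In 4 hours the old server does 4/15 of the job, leaving 11/15.
The new server works at 1/14 per hour, so finishing takes 11/15 ÷ 1/14 = 154/15 hours.
Total time = 4 + 154/15 = 214/15 hours.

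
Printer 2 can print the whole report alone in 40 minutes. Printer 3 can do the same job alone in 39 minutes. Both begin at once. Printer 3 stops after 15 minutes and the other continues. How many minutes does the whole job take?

320/13 minutes

In the first 15 minutes the combined rate is 79/1560, so 79/104 of the job is done, leaving 25/104.
After printer 3 leaves the rate is 1/40 per minute; the remaining 25/104 takes 125/13 minutes.
Total = 15 + 125/13 = 320/13 minutes.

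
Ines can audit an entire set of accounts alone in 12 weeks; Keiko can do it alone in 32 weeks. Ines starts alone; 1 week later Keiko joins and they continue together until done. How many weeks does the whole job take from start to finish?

9 weeks

In 1 week Ines does 1/12 of the job, leaving 11/12.
Ines and Keiko together work at 11/96 per week, so finishing takes 11/12 ÷ 11/96 = 8 weeks.
Total time = 1 + 8 = 9 weeks.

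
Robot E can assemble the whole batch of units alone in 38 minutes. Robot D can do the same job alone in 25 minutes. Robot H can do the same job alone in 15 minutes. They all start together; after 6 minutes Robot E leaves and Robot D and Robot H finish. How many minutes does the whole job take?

In the first 6 minutes the combined rate is 379/2850, so 379/475 of the job is done, leaving 96/475.
After Robot E leaves the rate is 8/75 per minute; the remaining 96/475 takes 36/19 minutes.
Total = 6 + 36/19 = 150/19 minutes.

150/19 minutes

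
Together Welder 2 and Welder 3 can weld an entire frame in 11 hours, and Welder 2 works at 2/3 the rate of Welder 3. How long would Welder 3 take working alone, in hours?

55/3 hours

Let Welder 3's rate be r; then Welder 2's rate is (2/3)r, so together (2/3 + 1)r = (5/3)r = 1/11.
Thus r = 3/55 per hour.
Welder 3 alone: 55/3 hours; Welder 2 alone: 55/2 hours.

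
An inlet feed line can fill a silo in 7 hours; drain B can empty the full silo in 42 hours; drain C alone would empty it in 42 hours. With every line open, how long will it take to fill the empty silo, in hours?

Net rate = 1/7 − 1/42 − 1/42 = (6 − 1 − 1)/42 = 4/42 = 2/21 per hour.
Filling time = 1 ÷ (2/21) = 21/2 hours.

21/2 hours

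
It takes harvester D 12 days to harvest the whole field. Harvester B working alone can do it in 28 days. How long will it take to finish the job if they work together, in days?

Combined rate: 1/12 + 1/28 = (7 + 3)/84 = 10/84 = 5/42 per day.
Time = 1 ÷ (5/42) = 42/5 days.

42/5 days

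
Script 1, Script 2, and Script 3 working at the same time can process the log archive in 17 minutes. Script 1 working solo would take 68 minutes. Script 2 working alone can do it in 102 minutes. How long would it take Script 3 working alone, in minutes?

204/7 minutes

Combined rate is 1/17 per minute.
Known contribution: 1/68 + 1/102 = (3 + 2)/204 = 5/204 per minute.
So Script 3's rate is 1/17 − 5/204 = 7/204, meaning 204/7 minutes alone.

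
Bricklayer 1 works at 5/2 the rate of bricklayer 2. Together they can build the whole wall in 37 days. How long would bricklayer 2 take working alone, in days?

Let bricklayer 2's rate be r; then bricklayer 1's rate is (5/2)r, so together (5/2 + 1)r = (7/2)r = 1/37.
Thus r = 2/259 per day.
Bricklayer 2 alone: 259/2 days; bricklayer 1 alone: 259/5 days.

259/2 days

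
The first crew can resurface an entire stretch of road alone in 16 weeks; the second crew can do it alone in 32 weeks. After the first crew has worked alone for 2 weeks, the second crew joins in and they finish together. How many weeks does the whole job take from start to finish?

34/3 weeks

In 2 weeks the first crew does 2/16 = 1/8 of the job, leaving 7/8.
The first crew and the second crew together work at 3/32 per week, so finishing takes 7/8 ÷ 3/32 = 28/3 weeks.
Total time = 2 + 28/3 = 34/3 weeks.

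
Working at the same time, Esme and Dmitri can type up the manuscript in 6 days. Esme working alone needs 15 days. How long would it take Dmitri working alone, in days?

Combined rate is 1/6 per day.
Known contribution: 1/15 per day.
So Dmitri's rate is 1/6 − 1/15 = 1/10, meaning 10 days alone.

10 days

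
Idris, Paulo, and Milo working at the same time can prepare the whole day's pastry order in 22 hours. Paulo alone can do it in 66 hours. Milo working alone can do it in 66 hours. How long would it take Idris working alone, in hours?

66 hours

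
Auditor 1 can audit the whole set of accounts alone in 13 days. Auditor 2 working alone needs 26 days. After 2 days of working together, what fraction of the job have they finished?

Combined rate: 1/13 + 1/26 = (2 + 1)/26 = 3/26 per day.
In 2 days they complete 2·3/26 = 3/13 of the job.

3/13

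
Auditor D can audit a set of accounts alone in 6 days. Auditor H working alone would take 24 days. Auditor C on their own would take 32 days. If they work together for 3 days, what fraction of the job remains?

9/32

Combined rate: 1/6 + 1/24 + 1/32 = (16 + 4 + 3)/96 = 23/96 per day.
In 3 days they complete 3·23/96 = 23/32 of the job.
So 9/32 remains.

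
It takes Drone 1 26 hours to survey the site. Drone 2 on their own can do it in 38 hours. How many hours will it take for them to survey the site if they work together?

With two workers the combined time is the product over the sum: 26·38/(26+38) = 988/64 = 247/16 hours.

247/16 hours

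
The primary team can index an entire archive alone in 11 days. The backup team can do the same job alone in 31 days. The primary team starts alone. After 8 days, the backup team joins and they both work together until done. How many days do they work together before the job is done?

In the first 8 days the primary team alone does 8/11 of the job, leaving 3/11.
Once everyone is working, combined rate: 1/11 + 1/31 = (31 + 11)/341 = 42/341 per day.
Remaining 3/11 at 42/341 per day takes 31/14 days.

31/14 days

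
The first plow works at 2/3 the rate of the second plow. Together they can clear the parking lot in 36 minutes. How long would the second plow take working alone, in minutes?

60 minutes

Let the second plow's rate be r; then the first plow's rate is (2/3)r, so together (2/3 + 1)r = (5/3)r = 1/36.
Thus r = 1/60 per minute.
The second plow alone: 60 minutes; the first plow alone: 90 minutes.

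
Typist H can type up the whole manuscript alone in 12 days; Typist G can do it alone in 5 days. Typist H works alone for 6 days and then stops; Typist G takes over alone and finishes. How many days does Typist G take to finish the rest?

5/2 days

In 6 days Typist H does 6/12 = 1/2 of the job, leaving 1/2.
Typist G works at 1/5 per day, so finishing takes 1/2 ÷ 1/5 = 5/2 days.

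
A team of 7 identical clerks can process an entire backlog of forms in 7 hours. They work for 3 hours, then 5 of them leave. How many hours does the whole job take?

One clerk does 1/49 of the job per hour.
After 3 hours with 7 clerks, 3/7 is done (4/7 left).
With 2 clerks the rate is 2/49, so the rest takes 4/7 ÷ 2/49 = 14 hours.
Total = 3 + 14 = 17 hours.

17 hours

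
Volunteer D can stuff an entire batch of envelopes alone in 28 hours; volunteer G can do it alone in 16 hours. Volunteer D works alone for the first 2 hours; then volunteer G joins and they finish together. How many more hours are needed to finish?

104/11 hours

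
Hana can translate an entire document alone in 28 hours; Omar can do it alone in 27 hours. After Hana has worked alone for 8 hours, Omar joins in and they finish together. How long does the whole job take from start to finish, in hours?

196/11 hours

In 8 hours Hana does 8/28 = 2/7 of the job, leaving 5/7.
Hana and Omar together work at 55/756 per hour, so finishing takes 5/7 ÷ 55/756 = 108/11 hours.
Total time = 8 + 108/11 = 196/11 hours.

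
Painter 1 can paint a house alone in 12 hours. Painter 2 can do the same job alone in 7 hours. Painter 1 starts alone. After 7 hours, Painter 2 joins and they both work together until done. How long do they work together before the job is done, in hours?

In the first 7 hours Painter 1 alone does 7/12 of the job, leaving 5/12.
Once everyone is working, combined rate: 1/12 + 1/7 = (7 + 12)/84 = 19/84 per hour.
Remaining 5/12 at 19/84 per hour takes 35/19 hours.

35/19 hours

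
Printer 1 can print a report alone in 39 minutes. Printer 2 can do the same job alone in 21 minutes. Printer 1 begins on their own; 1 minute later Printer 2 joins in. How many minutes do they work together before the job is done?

In the first 1 minute Printer 1 alone does 1/39 of the job, leaving 38/39.
Once everyone is working, combined rate: 1/39 + 1/21 = (7 + 13)/273 = 20/273 per minute.
Remaining 38/39 at 20/273 per minute takes 133/10 minutes.

133/10 minutes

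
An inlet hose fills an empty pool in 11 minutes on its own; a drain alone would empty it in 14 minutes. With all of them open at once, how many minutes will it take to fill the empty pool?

Net rate = 1/11 − 1/14 = (14 − 11)/154 = 3/154 per minute.
Filling time = 1 ÷ (3/154) = 154/3 minutes.

154/3 minutes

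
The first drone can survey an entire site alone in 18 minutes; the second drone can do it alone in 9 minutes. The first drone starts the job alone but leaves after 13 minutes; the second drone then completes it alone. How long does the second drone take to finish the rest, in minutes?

In 13 minutes the first drone does 13/18 of the job, leaving 5/18.
The second drone works at 1/9 per minute, so finishing takes 5/18 ÷ 1/9 = 5/2 minutes.

5/2 minutes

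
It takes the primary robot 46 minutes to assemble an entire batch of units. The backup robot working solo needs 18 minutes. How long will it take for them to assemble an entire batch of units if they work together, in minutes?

Combined rate: 1/46 + 1/18 = (9 + 23)/414 = 32/414 = 16/207 per minute.
Time = 1 ÷ (16/207) = 207/16 minutes.

207/16 minutes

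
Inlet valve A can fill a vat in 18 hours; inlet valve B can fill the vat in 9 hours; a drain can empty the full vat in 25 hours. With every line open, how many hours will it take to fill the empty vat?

150/19 hours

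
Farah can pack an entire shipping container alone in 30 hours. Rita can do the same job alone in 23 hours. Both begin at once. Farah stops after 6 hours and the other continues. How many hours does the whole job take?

92/5 hours

In the first 6 hours the combined rate is 53/690, so 53/115 of the job is done, leaving 62/115.
After Farah leaves the rate is 1/23 per hour; the remaining 62/115 takes 62/5 hours.
Total = 6 + 62/5 = 92/5 hours.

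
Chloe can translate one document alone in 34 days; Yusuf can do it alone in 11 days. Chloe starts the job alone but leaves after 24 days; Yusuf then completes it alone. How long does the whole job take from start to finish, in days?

In 24 days Chloe does 24/34 = 12/17 of the job, leaving 5/17.
Yusuf works at 1/11 per day, so finishing takes 5/17 ÷ 1/11 = 55/17 days.
Total time = 24 + 55/17 = 463/17 days.

463/17 days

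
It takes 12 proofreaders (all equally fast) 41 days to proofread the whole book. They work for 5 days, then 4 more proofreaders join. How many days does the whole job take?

One proofreader does 1/492 of the job per day.
After 5 days with 12 proofreaders, 5/41 is done (36/41 left).
With 16 proofreaders the rate is 16/492 = 4/123, so the rest takes 36/41 ÷ 4/123 = 27 days.
Total = 5 + 27 = 32 days.

32 days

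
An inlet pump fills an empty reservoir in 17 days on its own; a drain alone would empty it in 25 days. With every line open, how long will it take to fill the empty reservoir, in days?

Net rate = 1/17 − 1/25 = (25 − 17)/425 = 8/425 per day.
Filling time = 1 ÷ (8/425) = 425/8 days.

425/8 days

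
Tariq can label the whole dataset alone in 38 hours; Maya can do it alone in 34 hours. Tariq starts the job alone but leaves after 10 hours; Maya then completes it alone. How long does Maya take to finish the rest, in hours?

476/19 hours

In 10 hours Tariq does 10/38 = 5/19 of the job, leaving 14/19.
Maya works at 1/34 per hour, so finishing takes 14/19 ÷ 1/34 = 476/19 hours.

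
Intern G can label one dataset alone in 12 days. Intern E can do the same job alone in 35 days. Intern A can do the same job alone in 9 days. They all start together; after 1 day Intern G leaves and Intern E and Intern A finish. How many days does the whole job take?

105/16 days

In the first 1 day the combined rate is 281/1260, so 281/1260 of the job is done, leaving 979/1260.
After Intern G leaves the rate is 44/315 per day; the remaining 979/1260 takes 89/16 days.
Total = 1 + 89/16 = 105/16 days.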